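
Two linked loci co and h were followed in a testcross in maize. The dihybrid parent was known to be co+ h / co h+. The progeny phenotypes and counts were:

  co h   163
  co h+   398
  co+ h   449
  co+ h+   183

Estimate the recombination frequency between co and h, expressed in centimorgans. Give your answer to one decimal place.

29.0 centimorgans

The recombinant classes are co+ h+ and co h: 183 + 163 = 346.
Recombination frequency = 346/1193 = 0.2900 ≈ 29.0%, i.e. 29.0 centimorgans.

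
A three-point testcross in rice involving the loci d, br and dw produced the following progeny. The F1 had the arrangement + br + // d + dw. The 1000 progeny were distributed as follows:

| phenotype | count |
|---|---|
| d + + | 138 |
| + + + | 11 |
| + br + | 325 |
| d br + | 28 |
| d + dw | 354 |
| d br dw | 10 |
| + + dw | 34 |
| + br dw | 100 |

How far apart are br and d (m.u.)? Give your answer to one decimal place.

8.3 m.u.

The two rarest classes, + + + and d br dw, are the double crossovers. Comparing them with the parentals, only the br allele has switched, so br is the middle locus and the order is dw – br – d.
Crossovers in the br–d interval produce the single-crossover classes d br + and + + dw (28 + 34 = 62) plus the double crossovers (21).
RF(br–d) = (62 + 21) / 1000 = 83/1000 = 0.0830 → 8.3 m.u.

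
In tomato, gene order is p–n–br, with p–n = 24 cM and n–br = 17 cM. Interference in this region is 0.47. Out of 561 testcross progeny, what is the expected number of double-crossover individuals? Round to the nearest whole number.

Map distances give recombination frequencies of 0.240 and 0.170 for the two intervals.
With interference 0.47 (so coincidence = 0.53), expected double-crossover frequency = 0.240 × 0.170 × 0.53 = 0.02162.
Expected number = 0.02162 × 561 = 12.13 ≈ 12.

12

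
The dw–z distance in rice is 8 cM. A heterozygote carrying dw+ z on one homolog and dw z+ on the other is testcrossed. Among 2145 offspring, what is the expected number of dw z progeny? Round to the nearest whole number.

A map distance of 8 cM corresponds to a recombination frequency of 0.080.
The F1 is dw+ z / dw z+, so dw z is a recombinant gamete class with expected frequency r/2 = 0.080/2 = 0.0400.
Expected number = 0.0400 × 2145 = 85.80 ≈ 86.

86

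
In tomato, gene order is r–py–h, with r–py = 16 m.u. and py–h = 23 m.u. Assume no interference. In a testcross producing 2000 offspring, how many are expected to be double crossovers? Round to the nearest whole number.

74

Map distances give recombination frequencies of 0.160 and 0.230 for the two intervals.
With no interference, expected double-crossover frequency = 0.160 × 0.230 = 0.03680.
Expected number = 0.03680 × 2000 = 73.60 ≈ 74.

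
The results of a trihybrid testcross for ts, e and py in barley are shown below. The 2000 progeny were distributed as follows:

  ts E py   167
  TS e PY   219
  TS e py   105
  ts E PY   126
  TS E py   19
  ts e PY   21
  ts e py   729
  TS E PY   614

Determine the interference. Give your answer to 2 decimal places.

The two most frequent reciprocal classes, ts e py and TS E PY, are the parental types, so the F1 was ts e py / TS E PY.
The two rarest classes, ts e PY and TS E py, are the double crossovers. Comparing them with the parentals, only the py allele has switched, so py is the middle locus and the order is ts – py – e.
ts–py: (231 + 40)/2000 = 0.1355; py–e: (386 + 40)/2000 = 0.2130.
Expected DCO frequency = 0.1355 × 0.2130 ≈ 0.02886; observed = 40/2000 ≈ 0.02000.
Coefficient of coincidence = 0.02000/0.02886 ≈ 0.69; interference = 1 − 0.69 = 0.31.

0.31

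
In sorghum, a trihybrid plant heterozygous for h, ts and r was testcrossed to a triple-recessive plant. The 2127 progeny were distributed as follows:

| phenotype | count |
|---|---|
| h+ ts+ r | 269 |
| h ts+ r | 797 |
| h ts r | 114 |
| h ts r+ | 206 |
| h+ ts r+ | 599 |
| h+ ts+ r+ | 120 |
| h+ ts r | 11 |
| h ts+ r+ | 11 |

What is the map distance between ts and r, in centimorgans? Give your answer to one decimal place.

12.0 centimorgans

The two most frequent reciprocal classes, h ts+ r and h+ ts r+, are the parental types, so the F1 was h ts+ r / h+ ts r+.
The two rarest classes, h ts+ r+ and h+ ts r, are the double crossovers. Comparing them with the parentals, only the r allele has switched, so r is the middle locus and the order is ts – r – h.
Crossovers in the ts–r interval produce the single-crossover classes h ts r and h+ ts+ r+ (114 + 120 = 234) plus the double crossovers (22).
RF(ts–r) = (234 + 22) / 2127 = 256/2127 = 0.1204 → 12.0 centimorgans.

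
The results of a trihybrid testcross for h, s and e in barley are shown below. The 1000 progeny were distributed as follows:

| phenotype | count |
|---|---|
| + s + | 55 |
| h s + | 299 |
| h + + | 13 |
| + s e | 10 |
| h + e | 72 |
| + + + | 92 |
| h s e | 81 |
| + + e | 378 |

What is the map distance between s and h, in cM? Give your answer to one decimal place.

The two most frequent reciprocal classes, h s + and + + e, are the parental types, so the F1 was h s + / + + e.
The two rarest classes, h + + and + s e, are the double crossovers. Comparing them with the parentals, only the s allele has switched, so s is the middle locus and the order is h – s – e.
Crossovers in the h–s interval produce the single-crossover classes + s + and h + e (55 + 72 = 127) plus the double crossovers (23).
RF(h–s) = (127 + 23) / 1000 = 150/1000 = 0.1500 → 15.0 cM.

15.0 cM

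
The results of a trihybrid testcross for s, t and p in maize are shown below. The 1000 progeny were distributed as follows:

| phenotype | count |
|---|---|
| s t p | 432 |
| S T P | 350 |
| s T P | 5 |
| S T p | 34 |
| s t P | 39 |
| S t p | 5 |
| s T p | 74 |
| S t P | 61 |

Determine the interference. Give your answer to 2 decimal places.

The two most frequent reciprocal classes, s t p and S T P, are the parental types, so the F1 was s t p / S T P.
The two rarest classes, S t p and s T P, are the double crossovers. Comparing them with the parentals, only the s allele has switched, so s is the middle locus and the order is p – s – t.
p–s: (73 + 10)/1000 = 0.0830; s–t: (135 + 10)/1000 = 0.1450.
Expected DCO frequency = 0.0830 × 0.1450 ≈ 0.01204; observed = 10/1000 ≈ 0.01000.
Coefficient of coincidence = 0.01000/0.01204 ≈ 0.83; interference = 1 − 0.83 = 0.17.

0.17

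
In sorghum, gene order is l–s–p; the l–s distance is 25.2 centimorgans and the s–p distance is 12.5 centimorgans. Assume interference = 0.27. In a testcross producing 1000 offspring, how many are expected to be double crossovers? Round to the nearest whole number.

Map distances give recombination frequencies of 0.252 and 0.125 for the two intervals.
With interference 0.27 (so coincidence = 0.73), expected double-crossover frequency = 0.252 × 0.125 × 0.73 = 0.02299.
Expected number = 0.02299 × 1000 = 22.99 ≈ 23.

23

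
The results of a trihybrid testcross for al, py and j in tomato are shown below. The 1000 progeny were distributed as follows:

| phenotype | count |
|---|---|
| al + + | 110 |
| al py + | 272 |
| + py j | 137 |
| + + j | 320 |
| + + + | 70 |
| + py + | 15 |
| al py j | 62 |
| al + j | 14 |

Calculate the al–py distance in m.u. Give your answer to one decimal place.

27.6 m.u.

The two most frequent reciprocal classes, + + j and al py +, are the parental types, so the F1 was + + j / al py +.
The two rarest classes, al + j and + py +, are the double crossovers. Comparing them with the parentals, only the al allele has switched, so al is the middle locus and the order is py – al – j.
Crossovers in the py–al interval produce the single-crossover classes + py j and al + + (137 + 110 = 247) plus the double crossovers (29).
RF(py–al) = (247 + 29) / 1000 = 276/1000 = 0.2760 → 27.6 m.u.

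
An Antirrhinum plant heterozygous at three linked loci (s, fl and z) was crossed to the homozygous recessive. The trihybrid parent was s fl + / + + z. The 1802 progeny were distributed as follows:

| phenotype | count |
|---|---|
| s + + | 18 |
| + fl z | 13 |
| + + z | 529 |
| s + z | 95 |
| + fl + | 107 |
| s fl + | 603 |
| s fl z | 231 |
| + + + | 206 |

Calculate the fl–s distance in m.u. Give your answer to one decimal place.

The two rarest classes, s + + and + fl z, are the double crossovers. Comparing them with the parentals, only the fl allele has switched, so fl is the middle locus and the order is z – fl – s.
Crossovers in the fl–s interval produce the single-crossover classes + fl + and s + z (107 + 95 = 202) plus the double crossovers (31).
RF(fl–s) = (202 + 31) / 1802 = 233/1802 = 0.1293 → 12.9 m.u.

12.9 m.u.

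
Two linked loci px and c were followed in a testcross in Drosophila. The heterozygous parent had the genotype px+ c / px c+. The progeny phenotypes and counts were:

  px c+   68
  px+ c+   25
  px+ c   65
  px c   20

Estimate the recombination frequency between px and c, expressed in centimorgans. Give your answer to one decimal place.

The recombinant classes are px+ c+ and px c: 25 + 20 = 45.
Recombination frequency = 45/178 = 0.2528 ≈ 25.3%, i.e. 25.3 centimorgans.

25.3 centimorgans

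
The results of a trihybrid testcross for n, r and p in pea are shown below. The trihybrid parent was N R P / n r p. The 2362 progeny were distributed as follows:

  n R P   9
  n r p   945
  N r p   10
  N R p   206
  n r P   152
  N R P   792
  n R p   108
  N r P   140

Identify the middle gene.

n

The two rarest classes, n R P and N r p, are the double crossovers. Comparing them with the parentals, only the n allele has switched, so n is the middle locus and the order is p – n – r.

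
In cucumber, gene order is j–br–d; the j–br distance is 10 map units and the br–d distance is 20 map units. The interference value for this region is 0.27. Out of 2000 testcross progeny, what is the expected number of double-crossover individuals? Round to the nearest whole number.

29

Map distances give recombination frequencies of 0.100 and 0.200 for the two intervals.
With interference 0.27 (so coincidence = 0.73), expected double-crossover frequency = 0.100 × 0.200 × 0.73 = 0.01460.
Expected number = 0.01460 × 2000 = 29.20 ≈ 29.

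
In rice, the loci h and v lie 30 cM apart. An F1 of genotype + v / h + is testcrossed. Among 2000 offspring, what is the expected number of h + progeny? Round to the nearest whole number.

700

A map distance of 30 cM corresponds to a recombination frequency of 0.300.
The F1 is + v / h +, so h + is a parental gamete class with expected frequency (1 − r)/2 = 0.700/2 = 0.3500.
Expected number = 0.3500 × 2000 = 700.00 ≈ 700.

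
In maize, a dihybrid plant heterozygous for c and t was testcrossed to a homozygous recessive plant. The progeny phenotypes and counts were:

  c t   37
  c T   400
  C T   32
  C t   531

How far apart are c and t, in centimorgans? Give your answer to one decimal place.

6.9 centimorgans

The two most frequent classes, C t (531) and c T (400), are the parental types, so the F1 was C t / c T.
The recombinant classes are C T and c t: 32 + 37 = 69.
Recombination frequency = 69/1000 = 0.0690 ≈ 6.9%, i.e. 6.9 centimorgans.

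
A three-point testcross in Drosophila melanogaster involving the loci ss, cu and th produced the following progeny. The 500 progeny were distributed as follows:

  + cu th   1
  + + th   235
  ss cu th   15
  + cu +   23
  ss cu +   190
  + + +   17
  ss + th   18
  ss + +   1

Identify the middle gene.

The two most frequent reciprocal classes, ss cu + and + + th, are the parental types, so the F1 was ss cu + / + + th.
The two rarest classes, ss + + and + cu th, are the double crossovers. Comparing them with the parentals, only the cu allele has switched, so cu is the middle locus and the order is ss – cu – th.

cu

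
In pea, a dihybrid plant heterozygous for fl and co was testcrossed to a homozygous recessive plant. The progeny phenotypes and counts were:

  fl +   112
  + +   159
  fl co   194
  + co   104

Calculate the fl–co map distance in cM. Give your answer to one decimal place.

38.0 cM

The two most frequent classes, + + (159) and fl co (194), are the parental types, so the F1 was + + / fl co.
The recombinant classes are + co and fl +: 104 + 112 = 216.
Recombination frequency = 216/569 = 0.3796 ≈ 38.0%, i.e. 38.0 cM.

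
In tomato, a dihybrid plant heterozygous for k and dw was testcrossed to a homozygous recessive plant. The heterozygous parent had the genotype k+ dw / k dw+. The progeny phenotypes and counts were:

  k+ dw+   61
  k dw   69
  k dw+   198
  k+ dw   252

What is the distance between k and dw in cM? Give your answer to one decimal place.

The recombinant classes are k+ dw+ and k dw: 61 + 69 = 130.
Recombination frequency = 130/580 = 0.2241 ≈ 22.4%, i.e. 22.4 cM.

22.4 cM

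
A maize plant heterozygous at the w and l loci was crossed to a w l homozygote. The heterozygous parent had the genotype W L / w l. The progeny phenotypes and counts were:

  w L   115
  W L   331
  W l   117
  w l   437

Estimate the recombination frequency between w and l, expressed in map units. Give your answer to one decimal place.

23.2 map units

The recombinant classes are W l and w L: 117 + 115 = 232.
Recombination frequency = 232/1000 = 0.2320 ≈ 23.2%, i.e. 23.2 map units.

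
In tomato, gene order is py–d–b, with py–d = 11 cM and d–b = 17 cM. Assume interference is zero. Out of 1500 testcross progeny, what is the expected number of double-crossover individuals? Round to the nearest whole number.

Map distances give recombination frequencies of 0.110 and 0.170 for the two intervals.
With no interference, expected double-crossover frequency = 0.110 × 0.170 = 0.01870.
Expected number = 0.01870 × 1500 = 28.05 ≈ 28.

28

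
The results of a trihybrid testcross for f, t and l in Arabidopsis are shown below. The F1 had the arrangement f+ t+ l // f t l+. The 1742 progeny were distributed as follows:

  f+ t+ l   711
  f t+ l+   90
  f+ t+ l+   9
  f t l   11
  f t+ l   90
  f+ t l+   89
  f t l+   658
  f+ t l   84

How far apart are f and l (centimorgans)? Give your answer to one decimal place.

The two rarest classes, f+ t+ l+ and f t l, are the double crossovers. Comparing them with the parentals, only the l allele has switched, so l is the middle locus and the order is t – l – f.
Crossovers in the l–f interval produce the single-crossover classes f t+ l and f+ t l+ (90 + 89 = 179) plus the double crossovers (20).
RF(l–f) = (179 + 20) / 1742 = 199/1742 = 0.1142 → 11.4 centimorgans.

11.4 centimorgans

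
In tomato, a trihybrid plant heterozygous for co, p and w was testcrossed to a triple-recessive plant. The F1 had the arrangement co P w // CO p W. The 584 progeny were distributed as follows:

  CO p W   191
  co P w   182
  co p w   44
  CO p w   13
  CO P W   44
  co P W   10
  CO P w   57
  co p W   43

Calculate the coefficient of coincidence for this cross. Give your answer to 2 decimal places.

0.98

The two rarest classes, co P W and CO p w, are the double crossovers. Comparing them with the parentals, only the w allele has switched, so w is the middle locus and the order is p – w – co.
p–w: (88 + 23)/584 = 0.1901; w–co: (100 + 23)/584 = 0.2106.
Expected DCO frequency = 0.1901 × 0.2106 ≈ 0.04004; observed = 23/584 ≈ 0.03938.
Coefficient of coincidence = 0.03938/0.04004 ≈ 0.98.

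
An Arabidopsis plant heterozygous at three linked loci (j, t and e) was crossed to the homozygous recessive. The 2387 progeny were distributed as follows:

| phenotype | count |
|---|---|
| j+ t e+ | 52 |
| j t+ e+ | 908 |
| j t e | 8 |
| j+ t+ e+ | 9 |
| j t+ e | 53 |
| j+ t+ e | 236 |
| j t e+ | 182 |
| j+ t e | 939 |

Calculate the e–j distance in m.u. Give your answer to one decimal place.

The two most frequent reciprocal classes, j t+ e+ and j+ t e, are the parental types, so the F1 was j t+ e+ / j+ t e.
The two rarest classes, j+ t+ e+ and j t e, are the double crossovers. Comparing them with the parentals, only the j allele has switched, so j is the middle locus and the order is e – j – t.
Crossovers in the e–j interval produce the single-crossover classes j t+ e and j+ t e+ (53 + 52 = 105) plus the double crossovers (17).
RF(e–j) = (105 + 17) / 2387 = 122/2387 = 0.0511 → 5.1 m.u.

5.1 m.u.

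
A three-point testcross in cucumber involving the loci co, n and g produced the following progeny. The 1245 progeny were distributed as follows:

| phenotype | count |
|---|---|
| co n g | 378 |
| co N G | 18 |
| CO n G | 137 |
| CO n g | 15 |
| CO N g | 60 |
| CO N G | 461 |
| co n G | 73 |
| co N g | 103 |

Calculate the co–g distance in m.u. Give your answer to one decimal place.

13.3 m.u.

The two most frequent reciprocal classes, co n g and CO N G, are the parental types, so the F1 was co n g / CO N G.
The two rarest classes, CO n g and co N G, are the double crossovers. Comparing them with the parentals, only the co allele has switched, so co is the middle locus and the order is n – co – g.
Crossovers in the co–g interval produce the single-crossover classes co n G and CO N g (73 + 60 = 133) plus the double crossovers (33).
RF(co–g) = (133 + 33) / 1245 = 166/1245 = 0.1333 → 13.3 m.u.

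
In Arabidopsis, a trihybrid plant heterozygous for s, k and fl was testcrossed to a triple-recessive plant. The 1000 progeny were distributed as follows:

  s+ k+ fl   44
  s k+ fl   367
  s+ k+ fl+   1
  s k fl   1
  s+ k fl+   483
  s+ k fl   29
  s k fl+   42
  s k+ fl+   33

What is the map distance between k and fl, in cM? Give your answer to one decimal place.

The two most frequent reciprocal classes, s k+ fl and s+ k fl+, are the parental types, so the F1 was s k+ fl / s+ k fl+.
The two rarest classes, s k fl and s+ k+ fl+, are the double crossovers. Comparing them with the parentals, only the k allele has switched, so k is the middle locus and the order is s – k – fl.
Crossovers in the k–fl interval produce the single-crossover classes s k+ fl+ and s+ k fl (33 + 29 = 62) plus the double crossovers (2).
RF(k–fl) = (62 + 2) / 1000 = 64/1000 = 0.0640 → 6.4 cM.

6.4 cM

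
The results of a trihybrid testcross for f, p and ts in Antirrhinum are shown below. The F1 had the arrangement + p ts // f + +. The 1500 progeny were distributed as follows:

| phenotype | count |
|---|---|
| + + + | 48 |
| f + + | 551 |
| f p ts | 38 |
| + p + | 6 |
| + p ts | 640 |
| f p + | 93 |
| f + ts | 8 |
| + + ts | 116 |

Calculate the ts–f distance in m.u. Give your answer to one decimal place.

6.7 m.u.

The two rarest classes, + p + and f + ts, are the double crossovers. Comparing them with the parentals, only the ts allele has switched, so ts is the middle locus and the order is p – ts – f.
Crossovers in the ts–f interval produce the single-crossover classes f p ts and + + + (38 + 48 = 86) plus the double crossovers (14).
RF(ts–f) = (86 + 14) / 1500 = 100/1500 = 0.0667 → 6.7 m.u.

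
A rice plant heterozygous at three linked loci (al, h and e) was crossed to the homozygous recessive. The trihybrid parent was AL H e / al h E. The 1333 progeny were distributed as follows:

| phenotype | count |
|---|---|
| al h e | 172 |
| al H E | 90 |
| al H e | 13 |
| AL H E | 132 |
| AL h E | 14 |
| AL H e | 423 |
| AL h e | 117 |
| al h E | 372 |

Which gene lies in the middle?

The two rarest classes, al H e and AL h E, are the double crossovers. Comparing them with the parentals, only the al allele has switched, so al is the middle locus and the order is e – al – h.

al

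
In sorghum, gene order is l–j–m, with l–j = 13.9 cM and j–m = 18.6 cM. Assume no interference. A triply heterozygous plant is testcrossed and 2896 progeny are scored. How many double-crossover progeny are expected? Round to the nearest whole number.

75

Map distances give recombination frequencies of 0.139 and 0.186 for the two intervals.
With no interference, expected double-crossover frequency = 0.139 × 0.186 = 0.02585.
Expected number = 0.02585 × 2896 = 74.87 ≈ 75.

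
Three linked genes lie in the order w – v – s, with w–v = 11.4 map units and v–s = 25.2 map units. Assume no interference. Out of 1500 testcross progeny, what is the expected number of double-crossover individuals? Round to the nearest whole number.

43

Map distances give recombination frequencies of 0.114 and 0.252 for the two intervals.
With no interference, expected double-crossover frequency = 0.114 × 0.252 = 0.02873.
Expected number = 0.02873 × 1500 = 43.09 ≈ 43.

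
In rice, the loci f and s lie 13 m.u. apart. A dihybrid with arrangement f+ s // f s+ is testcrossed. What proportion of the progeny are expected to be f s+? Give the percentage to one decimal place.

A map distance of 13 m.u. corresponds to a recombination frequency of 0.130.
The F1 is f+ s / f s+, so f s+ is a parental gamete class with expected frequency (1 − r)/2 = 0.870/2 = 0.4350.
That is 0.4350 = 43.5% of the progeny.

43.5%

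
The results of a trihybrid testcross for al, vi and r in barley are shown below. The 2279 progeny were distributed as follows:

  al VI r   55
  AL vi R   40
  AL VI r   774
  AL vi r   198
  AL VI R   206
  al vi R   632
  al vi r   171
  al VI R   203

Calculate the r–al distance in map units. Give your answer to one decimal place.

20.7 map units

The two most frequent reciprocal classes, AL VI r and al vi R, are the parental types, so the F1 was AL VI r / al vi R.
The two rarest classes, al VI r and AL vi R, are the double crossovers. Comparing them with the parentals, only the al allele has switched, so al is the middle locus and the order is r – al – vi.
Crossovers in the r–al interval produce the single-crossover classes AL VI R and al vi r (206 + 171 = 377) plus the double crossovers (95).
RF(r–al) = (377 + 95) / 2279 = 472/2279 = 0.2071 → 20.7 map units.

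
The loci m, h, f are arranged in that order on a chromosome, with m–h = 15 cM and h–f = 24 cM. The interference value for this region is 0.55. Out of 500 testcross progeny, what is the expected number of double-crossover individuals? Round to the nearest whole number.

8

Map distances give recombination frequencies of 0.150 and 0.240 for the two intervals.
With interference 0.55 (so coincidence = 0.45), expected double-crossover frequency = 0.150 × 0.240 × 0.45 = 0.01620.
Expected number = 0.01620 × 500 = 8.10 ≈ 8.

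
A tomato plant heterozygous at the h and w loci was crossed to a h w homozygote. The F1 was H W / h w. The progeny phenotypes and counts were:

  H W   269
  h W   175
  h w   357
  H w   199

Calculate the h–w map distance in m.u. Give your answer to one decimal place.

37.4 m.u.

The recombinant classes are H w and h W: 199 + 175 = 374.
Recombination frequency = 374/1000 = 0.3740 ≈ 37.4%, i.e. 37.4 m.u.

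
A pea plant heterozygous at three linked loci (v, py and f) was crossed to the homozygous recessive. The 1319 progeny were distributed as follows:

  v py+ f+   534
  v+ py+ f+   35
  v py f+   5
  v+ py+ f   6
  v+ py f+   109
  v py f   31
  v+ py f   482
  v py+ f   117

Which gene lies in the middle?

py

The two most frequent reciprocal classes, v+ py f and v py+ f+, are the parental types, so the F1 was v+ py f / v py+ f+.
The two rarest classes, v+ py+ f and v py f+, are the double crossovers. Comparing them with the parentals, only the py allele has switched, so py is the middle locus and the order is f – py – v.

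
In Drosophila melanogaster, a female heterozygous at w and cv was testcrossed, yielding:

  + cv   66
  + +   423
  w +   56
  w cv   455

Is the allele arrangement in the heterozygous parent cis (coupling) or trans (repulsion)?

The two most frequent classes are + + (423) and w cv (455); these are the parental (non-recombinant) types.
So the F1 carried + + on one chromosome and w cv on the other — the recessive alleles are on the same chromosome (cis / coupling).

cis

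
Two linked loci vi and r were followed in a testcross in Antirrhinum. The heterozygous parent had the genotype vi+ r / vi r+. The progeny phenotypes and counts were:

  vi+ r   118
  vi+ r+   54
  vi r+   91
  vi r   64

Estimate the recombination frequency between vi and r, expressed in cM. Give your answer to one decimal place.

36.1 cM

The recombinant classes are vi+ r+ and vi r: 54 + 64 = 118.
Recombination frequency = 118/327 = 0.3609 ≈ 36.1%, i.e. 36.1 cM.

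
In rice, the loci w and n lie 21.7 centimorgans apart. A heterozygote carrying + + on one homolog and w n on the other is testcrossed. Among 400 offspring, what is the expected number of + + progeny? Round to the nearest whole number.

A map distance of 21.7 centimorgans corresponds to a recombination frequency of 0.217.
The F1 is + + / w n, so + + is a parental gamete class with expected frequency (1 − r)/2 = 0.783/2 = 0.3915.
Expected number = 0.3915 × 400 = 156.60 ≈ 157.

157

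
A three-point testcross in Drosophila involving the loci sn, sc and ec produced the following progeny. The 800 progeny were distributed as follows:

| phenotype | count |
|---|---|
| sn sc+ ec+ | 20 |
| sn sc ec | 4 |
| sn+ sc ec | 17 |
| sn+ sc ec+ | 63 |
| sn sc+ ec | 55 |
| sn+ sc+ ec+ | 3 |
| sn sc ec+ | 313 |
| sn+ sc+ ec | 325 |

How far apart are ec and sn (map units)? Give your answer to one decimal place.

The two most frequent reciprocal classes, sn+ sc+ ec and sn sc ec+, are the parental types, so the F1 was sn+ sc+ ec / sn sc ec+.
The two rarest classes, sn+ sc+ ec+ and sn sc ec, are the double crossovers. Comparing them with the parentals, only the ec allele has switched, so ec is the middle locus and the order is sn – ec – sc.
Crossovers in the sn–ec interval produce the single-crossover classes sn sc+ ec and sn+ sc ec+ (55 + 63 = 118) plus the double crossovers (7).
RF(sn–ec) = (118 + 7) / 800 = 125/800 = 0.1562 → 15.6 map units.

15.6 map units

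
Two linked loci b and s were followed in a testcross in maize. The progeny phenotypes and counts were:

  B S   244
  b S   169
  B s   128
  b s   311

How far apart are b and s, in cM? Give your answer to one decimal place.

The two most frequent classes, B S (244) and b s (311), are the parental types, so the F1 was B S / b s.
The recombinant classes are B s and b S: 128 + 169 = 297.
Recombination frequency = 297/852 = 0.3486 ≈ 34.9%, i.e. 34.9 cM.

34.9 cM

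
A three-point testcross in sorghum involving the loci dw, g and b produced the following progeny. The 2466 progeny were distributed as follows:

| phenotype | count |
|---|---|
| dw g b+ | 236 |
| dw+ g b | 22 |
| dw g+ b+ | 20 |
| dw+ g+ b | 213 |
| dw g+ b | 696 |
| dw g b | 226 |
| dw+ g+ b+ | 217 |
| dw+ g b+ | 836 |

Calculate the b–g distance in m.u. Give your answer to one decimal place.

19.7 m.u.

The two most frequent reciprocal classes, dw g+ b and dw+ g b+, are the parental types, so the F1 was dw g+ b / dw+ g b+.
The two rarest classes, dw g+ b+ and dw+ g b, are the double crossovers. Comparing them with the parentals, only the b allele has switched, so b is the middle locus and the order is dw – b – g.
Crossovers in the b–g interval produce the single-crossover classes dw g b and dw+ g+ b+ (226 + 217 = 443) plus the double crossovers (42).
RF(b–g) = (443 + 42) / 2466 = 485/2466 = 0.1967 → 19.7 m.u.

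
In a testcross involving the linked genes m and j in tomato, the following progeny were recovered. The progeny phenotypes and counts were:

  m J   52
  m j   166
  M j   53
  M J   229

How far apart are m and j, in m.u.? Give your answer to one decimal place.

21.0 m.u.

The two most frequent classes, M J (229) and m j (166), are the parental types, so the F1 was M J / m j.
The recombinant classes are M j and m J: 53 + 52 = 105.
Recombination frequency = 105/500 = 0.2100 ≈ 21.0%, i.e. 21.0 m.u.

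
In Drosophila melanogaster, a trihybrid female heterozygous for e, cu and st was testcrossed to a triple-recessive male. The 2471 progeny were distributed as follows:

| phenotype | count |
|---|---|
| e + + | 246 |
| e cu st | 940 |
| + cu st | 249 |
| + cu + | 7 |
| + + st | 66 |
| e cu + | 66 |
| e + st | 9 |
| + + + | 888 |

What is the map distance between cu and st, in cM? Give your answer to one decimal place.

The two most frequent reciprocal classes, + + + and e cu st, are the parental types, so the F1 was + + + / e cu st.
The two rarest classes, + cu + and e + st, are the double crossovers. Comparing them with the parentals, only the cu allele has switched, so cu is the middle locus and the order is st – cu – e.
Crossovers in the st–cu interval produce the single-crossover classes + + st and e cu + (66 + 66 = 132) plus the double crossovers (16).
RF(st–cu) = (132 + 16) / 2471 = 148/2471 = 0.0599 → 6.0 cM.

6.0 cM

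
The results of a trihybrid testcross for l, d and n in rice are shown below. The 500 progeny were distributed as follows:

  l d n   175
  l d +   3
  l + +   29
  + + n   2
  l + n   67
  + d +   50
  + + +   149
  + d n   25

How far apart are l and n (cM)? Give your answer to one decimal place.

11.8 cM

The two most frequent reciprocal classes, l d n and + + +, are the parental types, so the F1 was l d n / + + +.
The two rarest classes, l d + and + + n, are the double crossovers. Comparing them with the parentals, only the n allele has switched, so n is the middle locus and the order is d – n – l.
Crossovers in the n–l interval produce the single-crossover classes + d n and l + + (25 + 29 = 54) plus the double crossovers (5).
RF(n–l) = (54 + 5) / 500 = 59/500 = 0.1180 → 11.8 cM.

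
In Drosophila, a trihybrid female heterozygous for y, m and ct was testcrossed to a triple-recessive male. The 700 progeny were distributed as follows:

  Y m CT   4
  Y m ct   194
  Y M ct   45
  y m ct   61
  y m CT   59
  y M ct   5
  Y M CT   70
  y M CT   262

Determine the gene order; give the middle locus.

ct

The two most frequent reciprocal classes, Y m ct and y M CT, are the parental types, so the F1 was Y m ct / y M CT.
The two rarest classes, Y m CT and y M ct, are the double crossovers. Comparing them with the parentals, only the ct allele has switched, so ct is the middle locus and the order is m – ct – y.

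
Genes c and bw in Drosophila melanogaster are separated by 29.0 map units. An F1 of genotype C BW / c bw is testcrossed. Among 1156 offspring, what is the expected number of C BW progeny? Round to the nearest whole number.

410

A map distance of 29.0 map units corresponds to a recombination frequency of 0.290.
The F1 is C BW / c bw, so C BW is a parental gamete class with expected frequency (1 − r)/2 = 0.710/2 = 0.3550.
Expected number = 0.3550 × 1156 = 410.38 ≈ 410.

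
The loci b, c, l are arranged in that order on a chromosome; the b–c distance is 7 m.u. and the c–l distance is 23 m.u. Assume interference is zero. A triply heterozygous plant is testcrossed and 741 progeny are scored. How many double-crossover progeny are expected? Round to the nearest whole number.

12

Map distances give recombination frequencies of 0.070 and 0.230 for the two intervals.
With no interference, expected double-crossover frequency = 0.070 × 0.230 = 0.01610.
Expected number = 0.01610 × 741 = 11.93 ≈ 12.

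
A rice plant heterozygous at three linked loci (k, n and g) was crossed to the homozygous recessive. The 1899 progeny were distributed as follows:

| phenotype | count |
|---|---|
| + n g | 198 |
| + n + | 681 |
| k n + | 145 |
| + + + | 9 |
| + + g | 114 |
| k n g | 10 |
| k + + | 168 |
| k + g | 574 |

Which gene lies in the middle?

n

The two most frequent reciprocal classes, k + g and + n +, are the parental types, so the F1 was k + g / + n +.
The two rarest classes, k n g and + + +, are the double crossovers. Comparing them with the parentals, only the n allele has switched, so n is the middle locus and the order is g – n – k.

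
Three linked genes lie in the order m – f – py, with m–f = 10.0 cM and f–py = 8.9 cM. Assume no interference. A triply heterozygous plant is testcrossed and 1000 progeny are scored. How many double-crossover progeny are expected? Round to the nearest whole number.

9

Map distances give recombination frequencies of 0.100 and 0.089 for the two intervals.
With no interference, expected double-crossover frequency = 0.100 × 0.089 = 0.00890.
Expected number = 0.00890 × 1000 = 8.90 ≈ 9.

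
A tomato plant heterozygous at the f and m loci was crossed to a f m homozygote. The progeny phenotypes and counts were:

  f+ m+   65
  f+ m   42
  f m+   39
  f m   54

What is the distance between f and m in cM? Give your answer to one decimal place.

40.5 cM

The two most frequent classes, f+ m+ (65) and f m (54), are the parental types, so the F1 was f+ m+ / f m.
The recombinant classes are f+ m and f m+: 42 + 39 = 81.
Recombination frequency = 81/200 = 0.4050 ≈ 40.5%, i.e. 40.5 cM.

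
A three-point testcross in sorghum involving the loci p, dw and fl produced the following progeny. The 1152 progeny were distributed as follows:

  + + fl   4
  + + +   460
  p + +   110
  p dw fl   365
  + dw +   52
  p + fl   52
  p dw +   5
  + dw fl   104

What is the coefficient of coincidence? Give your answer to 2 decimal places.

0.41

The two most frequent reciprocal classes, p dw fl and + + +, are the parental types, so the F1 was p dw fl / + + +.
The two rarest classes, p dw + and + + fl, are the double crossovers. Comparing them with the parentals, only the fl allele has switched, so fl is the middle locus and the order is dw – fl – p.
dw–fl: (104 + 9)/1152 = 0.0981; fl–p: (214 + 9)/1152 = 0.1936.
Expected DCO frequency = 0.0981 × 0.1936 ≈ 0.01899; observed = 9/1152 ≈ 0.00781.
Coefficient of coincidence = 0.00781/0.01899 ≈ 0.41.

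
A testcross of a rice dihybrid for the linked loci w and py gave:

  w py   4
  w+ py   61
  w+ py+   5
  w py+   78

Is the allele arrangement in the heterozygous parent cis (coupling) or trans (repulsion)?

trans

The two most frequent classes are w+ py (61) and w py+ (78); these are the parental (non-recombinant) types.
So the F1 carried w+ py on one chromosome and w py+ on the other — the recessive alleles are on opposite chromosomes (trans / repulsion).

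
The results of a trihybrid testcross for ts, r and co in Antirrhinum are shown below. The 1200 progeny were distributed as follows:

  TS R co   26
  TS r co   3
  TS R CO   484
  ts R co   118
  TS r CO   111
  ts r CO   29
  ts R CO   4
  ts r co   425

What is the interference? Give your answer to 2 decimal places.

0.43

The two most frequent reciprocal classes, ts r co and TS R CO, are the parental types, so the F1 was ts r co / TS R CO.
The two rarest classes, TS r co and ts R CO, are the double crossovers. Comparing them with the parentals, only the ts allele has switched, so ts is the middle locus and the order is r – ts – co.
r–ts: (229 + 7)/1200 = 0.1967; ts–co: (55 + 7)/1200 = 0.0517.
Expected DCO frequency = 0.1967 × 0.0517 ≈ 0.01017; observed = 7/1200 ≈ 0.00583.
Coefficient of coincidence = 0.00583/0.01017 ≈ 0.57; interference = 1 − 0.57 = 0.43.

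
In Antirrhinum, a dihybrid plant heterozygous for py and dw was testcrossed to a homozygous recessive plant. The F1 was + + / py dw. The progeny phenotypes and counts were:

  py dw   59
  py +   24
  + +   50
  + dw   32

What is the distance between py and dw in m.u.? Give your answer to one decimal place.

33.9 m.u.

The recombinant classes are + dw and py +: 32 + 24 = 56.
Recombination frequency = 56/165 = 0.3394 ≈ 33.9%, i.e. 33.9 m.u.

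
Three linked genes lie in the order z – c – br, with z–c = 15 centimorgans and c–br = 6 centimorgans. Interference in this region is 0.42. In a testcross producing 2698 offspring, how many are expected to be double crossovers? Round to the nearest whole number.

Map distances give recombination frequencies of 0.150 and 0.060 for the two intervals.
With interference 0.42 (so coincidence = 0.58), expected double-crossover frequency = 0.150 × 0.060 × 0.58 = 0.00522.
Expected number = 0.00522 × 2698 = 14.08 ≈ 14.

14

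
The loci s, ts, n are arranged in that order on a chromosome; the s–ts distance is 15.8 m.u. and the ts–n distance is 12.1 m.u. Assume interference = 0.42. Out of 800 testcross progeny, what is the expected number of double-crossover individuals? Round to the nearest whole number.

Map distances give recombination frequencies of 0.158 and 0.121 for the two intervals.
With interference 0.42 (so coincidence = 0.58), expected double-crossover frequency = 0.158 × 0.121 × 0.58 = 0.01109.
Expected number = 0.01109 × 800 = 8.87 ≈ 9.

9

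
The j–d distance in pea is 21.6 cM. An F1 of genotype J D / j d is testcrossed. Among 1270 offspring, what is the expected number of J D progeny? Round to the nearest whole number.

498

A map distance of 21.6 cM corresponds to a recombination frequency of 0.216.
The F1 is J D / j d, so J D is a parental gamete class with expected frequency (1 − r)/2 = 0.784/2 = 0.3920.
Expected number = 0.3920 × 1270 = 497.84 ≈ 498.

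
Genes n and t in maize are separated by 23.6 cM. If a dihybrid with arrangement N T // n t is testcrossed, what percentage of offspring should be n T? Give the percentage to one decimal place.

11.8%

A map distance of 23.6 cM corresponds to a recombination frequency of 0.236.
The F1 is N T / n t, so n T is a recombinant gamete class with expected frequency r/2 = 0.236/2 = 0.1180.
That is 0.1180 = 11.8% of the progeny.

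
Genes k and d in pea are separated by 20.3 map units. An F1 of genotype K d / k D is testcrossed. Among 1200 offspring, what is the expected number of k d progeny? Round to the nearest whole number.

122

A map distance of 20.3 map units corresponds to a recombination frequency of 0.203.
The F1 is K d / k D, so k d is a recombinant gamete class with expected frequency r/2 = 0.203/2 = 0.1015.
Expected number = 0.1015 × 1200 = 121.80 ≈ 122.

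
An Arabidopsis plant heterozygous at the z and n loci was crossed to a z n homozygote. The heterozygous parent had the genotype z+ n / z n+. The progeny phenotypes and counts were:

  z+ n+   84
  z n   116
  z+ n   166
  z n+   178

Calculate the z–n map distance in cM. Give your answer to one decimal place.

The recombinant classes are z+ n+ and z n: 84 + 116 = 200.
Recombination frequency = 200/544 = 0.3676 ≈ 36.8%, i.e. 36.8 cM.

36.8 cM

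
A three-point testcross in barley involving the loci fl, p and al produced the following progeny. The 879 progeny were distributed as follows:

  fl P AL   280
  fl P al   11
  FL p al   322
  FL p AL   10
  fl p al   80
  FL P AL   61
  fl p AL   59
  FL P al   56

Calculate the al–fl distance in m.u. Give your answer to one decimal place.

18.4 m.u.

The two most frequent reciprocal classes, fl P AL and FL p al, are the parental types, so the F1 was fl P AL / FL p al.
The two rarest classes, fl P al and FL p AL, are the double crossovers. Comparing them with the parentals, only the al allele has switched, so al is the middle locus and the order is p – al – fl.
Crossovers in the al–fl interval produce the single-crossover classes FL P AL and fl p al (61 + 80 = 141) plus the double crossovers (21).
RF(al–fl) = (141 + 21) / 879 = 162/879 = 0.1843 → 18.4 m.u.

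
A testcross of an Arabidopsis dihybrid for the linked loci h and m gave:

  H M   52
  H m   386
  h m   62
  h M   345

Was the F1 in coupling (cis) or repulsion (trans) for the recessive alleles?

The two most frequent classes are H m (386) and h M (345); these are the parental (non-recombinant) types.
So the F1 carried H m on one chromosome and h M on the other — the recessive alleles are on opposite chromosomes (trans / repulsion).

trans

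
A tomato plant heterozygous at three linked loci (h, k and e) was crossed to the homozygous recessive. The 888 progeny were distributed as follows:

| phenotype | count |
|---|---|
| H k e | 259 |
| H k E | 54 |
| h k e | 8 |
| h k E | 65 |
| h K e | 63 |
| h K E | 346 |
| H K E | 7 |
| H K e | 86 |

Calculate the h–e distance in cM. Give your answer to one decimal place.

14.9 cM

The two most frequent reciprocal classes, h K E and H k e, are the parental types, so the F1 was h K E / H k e.
The two rarest classes, H K E and h k e, are the double crossovers. Comparing them with the parentals, only the h allele has switched, so h is the middle locus and the order is e – h – k.
Crossovers in the e–h interval produce the single-crossover classes h K e and H k E (63 + 54 = 117) plus the double crossovers (15).
RF(e–h) = (117 + 15) / 888 = 132/888 = 0.1486 → 14.9 cM.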